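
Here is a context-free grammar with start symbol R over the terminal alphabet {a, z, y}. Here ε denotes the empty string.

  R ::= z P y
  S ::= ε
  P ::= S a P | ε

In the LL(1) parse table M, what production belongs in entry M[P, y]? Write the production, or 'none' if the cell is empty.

FIRST(R) = {z}
FIRST(S) = {ε}
FIRST(P) = {ε, a}  (via S a P)
FOLLOW(R) includes $ since R is the start symbol.
FOLLOW(P): in R::=z P y, P is followed by y with FIRST {y}; in P::=S a P, the suffix after P is empty (adds nothing new). Thus FOLLOW(P) = {y}.
For P ::= S a P: FIRST(S a P) = {a}, so it goes in M[P, t] for t ∈ {a}.
For P ::= ε: FIRST(ε) = {ε}, so it goes in M[P, t] for t ∈ {}; since ε ∈ FIRST, also for every t ∈ FOLLOW(P) = {y}.

P ::= ε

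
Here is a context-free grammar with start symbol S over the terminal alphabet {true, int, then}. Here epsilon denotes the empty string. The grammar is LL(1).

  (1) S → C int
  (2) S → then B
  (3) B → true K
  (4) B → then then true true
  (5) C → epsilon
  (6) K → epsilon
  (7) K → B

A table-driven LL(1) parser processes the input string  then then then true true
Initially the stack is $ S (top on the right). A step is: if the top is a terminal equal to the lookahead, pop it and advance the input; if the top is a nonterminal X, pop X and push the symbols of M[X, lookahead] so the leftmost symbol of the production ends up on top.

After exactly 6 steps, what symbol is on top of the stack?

true

     Stack                  Input                       Action
  1  $ S                    then then then true true $  expand S → then B
  2  $ B then               then then then true true $  match then
  3  $ B                    then then true true $       expand B → then then true true
  4  $ true true then then  then then true true $       match then
  5  $ true true then       then true true $            match then
  6  $ true true            true true $                 match true
Stack after step 6: $ true (top = true).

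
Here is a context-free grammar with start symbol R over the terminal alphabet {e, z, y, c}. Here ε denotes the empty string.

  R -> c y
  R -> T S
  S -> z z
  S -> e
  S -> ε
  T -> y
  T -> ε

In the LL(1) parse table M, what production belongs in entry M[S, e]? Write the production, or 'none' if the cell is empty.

FIRST(S) = {ε, e, z}
FIRST(T) = {ε, y}
FIRST(R) = {ε, c, e, y, z}  (via T S)
FOLLOW(R) includes $ since R is the start symbol.
FOLLOW(R): R appears on no right-hand side. Thus FOLLOW(R) = {$}.
FOLLOW(S): in R->T S, the suffix after S is empty, so FOLLOW(S) ⊇ FOLLOW(R) = {$}. Thus FOLLOW(S) = {$}.
For S -> z z: FIRST(z z) = {z}, so it goes in M[S, t] for t ∈ {z}.
For S -> e: FIRST(e) = {e}, so it goes in M[S, t] for t ∈ {e}.
For S -> ε: FIRST(ε) = {ε}, so it goes in M[S, t] for t ∈ {}; since ε ∈ FIRST, also for every t ∈ FOLLOW(S) = {$}.

S -> e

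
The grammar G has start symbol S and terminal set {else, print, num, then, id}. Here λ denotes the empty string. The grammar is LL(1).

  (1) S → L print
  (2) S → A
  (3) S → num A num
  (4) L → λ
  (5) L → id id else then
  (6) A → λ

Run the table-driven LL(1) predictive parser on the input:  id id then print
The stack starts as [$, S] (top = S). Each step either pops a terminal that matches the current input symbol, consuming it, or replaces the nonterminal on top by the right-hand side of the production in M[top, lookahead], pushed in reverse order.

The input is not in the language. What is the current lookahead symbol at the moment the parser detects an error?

step 1: stack=$ S  input=id id then print $  — expand S → L print
step 2: stack=$ print L  input=id id then print $  — expand L → id id else then
step 3: stack=$ print then else id id  input=id id then print $  — match id
step 4: stack=$ print then else id  input=id then print $  — match id
step 5: stack=$ print then else  input=then print $  — error: top is terminal else but lookahead is then

then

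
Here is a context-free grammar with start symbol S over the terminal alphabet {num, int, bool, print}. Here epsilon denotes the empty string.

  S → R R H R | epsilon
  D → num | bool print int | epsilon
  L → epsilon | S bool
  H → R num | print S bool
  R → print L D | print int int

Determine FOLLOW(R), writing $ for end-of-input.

{$, bool, num, print}

FIRST(D) = {epsilon, bool, num}
FIRST(R) = {print}
FIRST(S) = {epsilon, print}  (via R R H R)
FIRST(H) = {print}  (via R num)
FIRST(L) = {epsilon, bool, print}  (via S bool)
FOLLOW(S) includes $ since S is the start symbol.
FOLLOW(S): in L→S bool, S is followed by bool with FIRST {bool}; in H→print S bool, S is followed by bool with FIRST {bool}. Thus FOLLOW(S) = {$, bool}.
FOLLOW(H): in S→R R H R, H is followed by R with FIRST {print}. Thus FOLLOW(H) = {print}.
FOLLOW(R): in S→R R H R (occurrence 1), R is followed by R H R with FIRST {print}; in S→R R H R (occurrence 2), R is followed by H R with FIRST {print}; in S→R R H R (occurrence 3), the suffix after R is empty, so FOLLOW(R) ⊇ FOLLOW(S) = {$, bool}; in H→R num, R is followed by num with FIRST {num}. Thus FOLLOW(R) = {$, bool, num, print}.
FOLLOW(D): in R→print L D, the suffix after D is empty, so FOLLOW(D) ⊇ FOLLOW(R) = {$, bool, num, print}. Thus FOLLOW(D) = {$, bool, num, print}.
FOLLOW(L): in R→print L D, L is followed by D with FIRST {epsilon, bool, num}; in R→print L D, the suffix after L is nullable, so FOLLOW(L) ⊇ FOLLOW(R) = {$, bool, num, print}. Thus FOLLOW(L) = {$, bool, num, print}.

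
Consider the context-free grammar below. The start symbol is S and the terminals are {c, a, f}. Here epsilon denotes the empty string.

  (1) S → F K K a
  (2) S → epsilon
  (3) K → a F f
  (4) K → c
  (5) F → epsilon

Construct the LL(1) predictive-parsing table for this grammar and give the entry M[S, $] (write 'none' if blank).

S → epsilon

FIRST(K): from K→a F f we get {a}; from K→c we get {c}. So FIRST(K) = {a, c}.
FIRST(F): from F→epsilon we get {epsilon}. So FIRST(F) = {epsilon}.
FIRST(S): from S→F K K a we get {a, c}; from S→epsilon we get {epsilon}. So FIRST(S) = {epsilon, a, c}.
FOLLOW(S) includes $ since S is the start symbol.
FOLLOW(S): S appears on no right-hand side. Thus FOLLOW(S) = {$}.
For S → F K K a: FIRST(F K K a) = {a, c}, so it goes in M[S, t] for t ∈ {a, c}.
For S → epsilon: FIRST(epsilon) = {epsilon}, so it goes in M[S, t] for t ∈ {}; since epsilon ∈ FIRST, also for every t ∈ FOLLOW(S) = {$}.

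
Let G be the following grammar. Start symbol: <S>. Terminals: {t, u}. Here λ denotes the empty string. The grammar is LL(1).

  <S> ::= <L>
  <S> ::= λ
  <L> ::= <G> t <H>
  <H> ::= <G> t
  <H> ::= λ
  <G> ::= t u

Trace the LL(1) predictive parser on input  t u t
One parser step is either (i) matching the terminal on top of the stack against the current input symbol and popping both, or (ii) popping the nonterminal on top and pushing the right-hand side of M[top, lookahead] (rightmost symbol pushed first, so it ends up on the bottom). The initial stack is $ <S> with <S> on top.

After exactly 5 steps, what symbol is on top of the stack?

t

     Stack        Input    Action
  1  $ <S>        t u t $  expand <S> ::= <L>
  2  $ <L>        t u t $  expand <L> ::= <G> t <H>
  3  $ <H> t <G>  t u t $  expand <G> ::= t u
  4  $ <H> t u t  t u t $  match t
  5  $ <H> t u    u t $    match u
Stack after step 5: $ <H> t (top = t).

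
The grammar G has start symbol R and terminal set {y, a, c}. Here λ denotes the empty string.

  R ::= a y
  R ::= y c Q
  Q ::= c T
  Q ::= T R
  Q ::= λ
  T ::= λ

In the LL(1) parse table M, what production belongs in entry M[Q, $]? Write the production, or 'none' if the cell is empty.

FIRST(R) = {a, y}
FIRST(T) = {λ}
FIRST(Q) = {λ, a, c, y}  (via T R)
FOLLOW(R) includes $ since R is the start symbol.
FOLLOW(R): in Q::=T R, the suffix after R is empty, so FOLLOW(R) ⊇ FOLLOW(Q) = {$}. Thus FOLLOW(R) = {$}.
FOLLOW(Q): in R::=y c Q, the suffix after Q is empty, so FOLLOW(Q) ⊇ FOLLOW(R) = {$}. Thus FOLLOW(Q) = {$}.
For Q ::= c T: FIRST(c T) = {c}, so it goes in M[Q, t] for t ∈ {c}.
For Q ::= T R: FIRST(T R) = {a, y}, so it goes in M[Q, t] for t ∈ {a, y}.
For Q ::= λ: FIRST(λ) = {λ}, so it goes in M[Q, t] for t ∈ {}; since λ ∈ FIRST, also for every t ∈ FOLLOW(Q) = {$}.

Q ::= λ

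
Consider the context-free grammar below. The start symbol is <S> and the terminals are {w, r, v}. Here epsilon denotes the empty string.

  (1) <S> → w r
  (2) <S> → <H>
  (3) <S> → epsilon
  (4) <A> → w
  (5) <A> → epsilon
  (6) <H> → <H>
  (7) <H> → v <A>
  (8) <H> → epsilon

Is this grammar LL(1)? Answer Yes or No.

No

FIRST(<S>) = {epsilon, v, w}
FIRST(<A>) = {epsilon, w}
FIRST(<H>) = {epsilon, v}
FOLLOW(<S>) = {$}
FOLLOW(<A>) = {$}
FOLLOW(<H>) = {$}
Cell M[<H>, $] receives both <H> → <H> and <H> → epsilon — the grammar is not LL(1).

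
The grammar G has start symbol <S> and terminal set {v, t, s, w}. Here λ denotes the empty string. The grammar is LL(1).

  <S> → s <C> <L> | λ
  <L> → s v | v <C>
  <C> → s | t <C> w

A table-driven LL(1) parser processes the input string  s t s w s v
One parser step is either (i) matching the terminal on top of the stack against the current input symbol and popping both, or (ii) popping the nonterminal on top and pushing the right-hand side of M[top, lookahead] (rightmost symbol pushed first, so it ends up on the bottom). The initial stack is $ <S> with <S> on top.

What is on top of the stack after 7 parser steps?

step 1: stack=$ <S>  input=s t s w s v $  — expand <S> → s <C> <L>
step 2: stack=$ <L> <C> s  input=s t s w s v $  — match s
step 3: stack=$ <L> <C>  input=t s w s v $  — expand <C> → t <C> w
step 4: stack=$ <L> w <C> t  input=t s w s v $  — match t
step 5: stack=$ <L> w <C>  input=s w s v $  — expand <C> → s
step 6: stack=$ <L> w s  input=s w s v $  — match s
step 7: stack=$ <L> w  input=w s v $  — match w
Stack after step 7: $ <L> (top = <L>).

<L>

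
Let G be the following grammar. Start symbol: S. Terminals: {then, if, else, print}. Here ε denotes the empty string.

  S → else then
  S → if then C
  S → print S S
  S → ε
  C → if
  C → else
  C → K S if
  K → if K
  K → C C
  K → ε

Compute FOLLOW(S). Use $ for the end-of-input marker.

FIRST(S): from S→else then we get {else}; from S→if then C we get {if}; from S→print S S we get {print}; from S→ε we get {ε}. So FIRST(S) = {ε, else, if, print}.
FIRST(C): from C→if we get {if}; from C→else we get {else}; from C→K S if we get {else, if, print}. So FIRST(C) = {else, if, print}.
FIRST(K): from K→if K we get {if}; from K→C C we get {else, if, print}; from K→ε we get {ε}. So FIRST(K) = {ε, else, if, print}.
FOLLOW(S) includes $ since S is the start symbol.
FOLLOW(S): in S→print S S (occurrence 1), S is followed by S with FIRST {ε, else, if, print}; in S→print S S (occurrence 1), the suffix after S is nullable (adds nothing new); in S→print S S (occurrence 2), the suffix after S is empty (adds nothing new); in C→K S if, S is followed by if with FIRST {if}. Thus FOLLOW(S) = {$, else, if, print}.
FOLLOW(K): in C→K S if, K is followed by S if with FIRST {else, if, print}; in K→if K, the suffix after K is empty (adds nothing new). Thus FOLLOW(K) = {else, if, print}.
FOLLOW(C): in S→if then C, the suffix after C is empty, so FOLLOW(C) ⊇ FOLLOW(S) = {$, else, if, print}; in K→C C (occurrence 1), C is followed by C with FIRST {else, if, print}; in K→C C (occurrence 2), the suffix after C is empty, so FOLLOW(C) ⊇ FOLLOW(K) = {else, if, print}. Thus FOLLOW(C) = {$, else, if, print}.

{$, else, if, print}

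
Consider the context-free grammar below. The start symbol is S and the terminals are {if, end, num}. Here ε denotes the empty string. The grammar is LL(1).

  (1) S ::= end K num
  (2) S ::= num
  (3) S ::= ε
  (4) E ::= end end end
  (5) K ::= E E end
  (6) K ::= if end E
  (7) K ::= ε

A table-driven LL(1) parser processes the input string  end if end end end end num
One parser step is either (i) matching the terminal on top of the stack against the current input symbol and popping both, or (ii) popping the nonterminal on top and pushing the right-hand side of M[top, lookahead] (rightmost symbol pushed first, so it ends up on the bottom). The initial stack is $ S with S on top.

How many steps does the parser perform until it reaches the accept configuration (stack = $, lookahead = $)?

      Stack              Input                         Action
   1  $ S                end if end end end end num $  expand S ::= end K num
   2  $ num K end        end if end end end end num $  match end
   3  $ num K            if end end end end num $      expand K ::= if end E
   4  $ num E end if     if end end end end num $      match if
   5  $ num E end        end end end end num $         match end
   6  $ num E            end end end num $             expand E ::= end end end
   7  $ num end end end  end end end num $             match end
   8  $ num end end      end end num $                 match end
   9  $ num end          end num $                     match end
  10  $ num              num $                         match num
Accept reached after 10 steps.

10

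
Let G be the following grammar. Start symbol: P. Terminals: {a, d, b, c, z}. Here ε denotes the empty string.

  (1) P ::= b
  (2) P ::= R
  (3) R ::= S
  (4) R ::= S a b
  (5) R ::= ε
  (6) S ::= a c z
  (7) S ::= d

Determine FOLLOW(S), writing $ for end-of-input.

FIRST(S) = {a, d}
FIRST(R) = {ε, a, d}  (via S, S a b)
FIRST(P) = {ε, a, b, d}  (via R)
FOLLOW(P) includes $ since P is the start symbol.
FOLLOW(P): P appears on no right-hand side. Thus FOLLOW(P) = {$}.
FOLLOW(R): in P::=R, the suffix after R is empty, so FOLLOW(R) ⊇ FOLLOW(P) = {$}. Thus FOLLOW(R) = {$}.
FOLLOW(S): in R::=S, the suffix after S is empty, so FOLLOW(S) ⊇ FOLLOW(R) = {$}; in R::=S a b, S is followed by a b with FIRST {a}. Thus FOLLOW(S) = {$, a}.

{$, a}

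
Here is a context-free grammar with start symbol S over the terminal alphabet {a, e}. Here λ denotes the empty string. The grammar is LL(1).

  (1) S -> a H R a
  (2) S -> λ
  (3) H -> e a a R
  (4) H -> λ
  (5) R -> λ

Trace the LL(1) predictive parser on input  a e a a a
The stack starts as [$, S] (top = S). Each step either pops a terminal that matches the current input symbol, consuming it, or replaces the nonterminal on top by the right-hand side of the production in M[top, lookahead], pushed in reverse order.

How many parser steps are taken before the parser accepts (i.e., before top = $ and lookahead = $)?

step 1: stack=$ S  input=a e a a a $  — expand S -> a H R a
step 2: stack=$ a R H a  input=a e a a a $  — match a
step 3: stack=$ a R H  input=e a a a $  — expand H -> e a a R
step 4: stack=$ a R R a a e  input=e a a a $  — match e
step 5: stack=$ a R R a a  input=a a a $  — match a
step 6: stack=$ a R R a  input=a a $  — match a
step 7: stack=$ a R R  input=a $  — expand R -> λ
step 8: stack=$ a R  input=a $  — expand R -> λ
step 9: stack=$ a  input=a $  — match a
Accept reached after 9 steps.

9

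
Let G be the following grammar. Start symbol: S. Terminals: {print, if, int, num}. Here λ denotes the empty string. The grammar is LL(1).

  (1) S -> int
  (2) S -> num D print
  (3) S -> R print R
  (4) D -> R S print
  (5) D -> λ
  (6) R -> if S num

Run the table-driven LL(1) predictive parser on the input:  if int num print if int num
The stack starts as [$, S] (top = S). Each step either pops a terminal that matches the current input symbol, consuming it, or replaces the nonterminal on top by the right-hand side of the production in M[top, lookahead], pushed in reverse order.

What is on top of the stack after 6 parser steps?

print

     Stack               Input                          Action
  1  $ S                 if int num print if int num $  expand S -> R print R
  2  $ R print R         if int num print if int num $  expand R -> if S num
  3  $ R print num S if  if int num print if int num $  match if
  4  $ R print num S     int num print if int num $     expand S -> int
  5  $ R print num int   int num print if int num $     match int
  6  $ R print num       num print if int num $         match num
Stack after step 6: $ R print (top = print).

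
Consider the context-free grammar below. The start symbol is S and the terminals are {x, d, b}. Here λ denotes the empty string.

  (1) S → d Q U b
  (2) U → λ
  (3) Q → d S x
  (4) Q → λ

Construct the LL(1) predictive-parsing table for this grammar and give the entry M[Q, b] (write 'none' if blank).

FIRST(S): from S→d Q U b we get {d}. So FIRST(S) = {d}.
FIRST(U): from U→λ we get {λ}. So FIRST(U) = {λ}.
FIRST(Q): from Q→d S x we get {d}; from Q→λ we get {λ}. So FIRST(Q) = {λ, d}.
FOLLOW(S) includes $ since S is the start symbol.
FOLLOW(Q): in S→d Q U b, Q is followed by U b with FIRST {b}. Thus FOLLOW(Q) = {b}.
For Q → d S x: FIRST(d S x) = {d}, so it goes in M[Q, t] for t ∈ {d}.
For Q → λ: FIRST(λ) = {λ}, so it goes in M[Q, t] for t ∈ {}; since λ ∈ FIRST, also for every t ∈ FOLLOW(Q) = {b}.

Q → λ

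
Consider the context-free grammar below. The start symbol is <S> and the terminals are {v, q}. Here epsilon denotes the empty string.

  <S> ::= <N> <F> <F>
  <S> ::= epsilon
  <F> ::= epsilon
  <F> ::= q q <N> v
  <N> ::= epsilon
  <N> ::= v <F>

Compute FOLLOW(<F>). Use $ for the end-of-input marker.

FIRST(<F>) = {epsilon, q}
FIRST(<N>) = {epsilon, v}
FIRST(<S>) = {epsilon, q, v}  (via <N> <F> <F>)
FOLLOW(<S>) includes $ since <S> is the start symbol.
FOLLOW(<S>): <S> appears on no right-hand side. Thus FOLLOW(<S>) = {$}.
FOLLOW(<N>): in <S>::=<N> <F> <F>, <N> is followed by <F> <F> with FIRST {epsilon, q}; in <S>::=<N> <F> <F>, the suffix after <N> is nullable, so FOLLOW(<N>) ⊇ FOLLOW(<S>) = {$}; in <F>::=q q <N> v, <N> is followed by v with FIRST {v}. Thus FOLLOW(<N>) = {$, q, v}.
FOLLOW(<F>): in <S>::=<N> <F> <F> (occurrence 1), <F> is followed by <F> with FIRST {epsilon, q}; in <S>::=<N> <F> <F> (occurrence 1), the suffix after <F> is nullable, so FOLLOW(<F>) ⊇ FOLLOW(<S>) = {$}; in <S>::=<N> <F> <F> (occurrence 2), the suffix after <F> is empty, so FOLLOW(<F>) ⊇ FOLLOW(<S>) = {$}; in <N>::=v <F>, the suffix after <F> is empty, so FOLLOW(<F>) ⊇ FOLLOW(<N>) = {$, q, v}. Thus FOLLOW(<F>) = {$, q, v}.

{$, q, v}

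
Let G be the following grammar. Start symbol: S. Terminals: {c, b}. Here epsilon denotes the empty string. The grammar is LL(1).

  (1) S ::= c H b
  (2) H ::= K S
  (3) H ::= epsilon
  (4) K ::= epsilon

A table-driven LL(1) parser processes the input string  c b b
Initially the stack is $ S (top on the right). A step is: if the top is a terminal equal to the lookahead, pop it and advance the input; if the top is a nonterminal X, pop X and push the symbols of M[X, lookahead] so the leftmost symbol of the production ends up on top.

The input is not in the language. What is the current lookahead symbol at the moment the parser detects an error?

b

step 1: stack=$ S  input=c b b $  — expand S ::= c H b
step 2: stack=$ b H c  input=c b b $  — match c
step 3: stack=$ b H  input=b b $  — expand H ::= epsilon
step 4: stack=$ b  input=b b $  — match b
step 5: stack=$  input=b $  — error: stack empty but input remains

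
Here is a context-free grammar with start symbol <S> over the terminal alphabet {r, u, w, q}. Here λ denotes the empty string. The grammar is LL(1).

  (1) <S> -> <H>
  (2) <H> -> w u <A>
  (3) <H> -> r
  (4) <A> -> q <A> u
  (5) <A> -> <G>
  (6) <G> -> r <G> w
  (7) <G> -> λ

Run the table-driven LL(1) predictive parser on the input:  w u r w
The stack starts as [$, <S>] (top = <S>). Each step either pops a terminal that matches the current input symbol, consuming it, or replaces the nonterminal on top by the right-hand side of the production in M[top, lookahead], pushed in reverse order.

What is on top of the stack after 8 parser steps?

     Stack      Input      Action
  1  $ <S>      w u r w $  expand <S> -> <H>
  2  $ <H>      w u r w $  expand <H> -> w u <A>
  3  $ <A> u w  w u r w $  match w
  4  $ <A> u    u r w $    match u
  5  $ <A>      r w $      expand <A> -> <G>
  6  $ <G>      r w $      expand <G> -> r <G> w
  7  $ w <G> r  r w $      match r
  8  $ w <G>    w $        expand <G> -> λ
Stack after step 8: $ w (top = w).

w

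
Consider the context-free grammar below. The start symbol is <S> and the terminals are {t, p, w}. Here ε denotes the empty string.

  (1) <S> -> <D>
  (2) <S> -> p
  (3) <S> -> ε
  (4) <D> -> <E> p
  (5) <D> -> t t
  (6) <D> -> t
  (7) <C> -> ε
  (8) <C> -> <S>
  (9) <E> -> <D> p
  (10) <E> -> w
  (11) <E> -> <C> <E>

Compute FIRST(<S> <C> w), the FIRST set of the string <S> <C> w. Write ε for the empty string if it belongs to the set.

FIRST(<S>): from <S>-><D> we get {p, t, w}; from <S>->p we get {p}; from <S>->ε we get {ε}. So FIRST(<S>) = {ε, p, t, w}.
FIRST(<C>): from <C>->ε we get {ε}; from <C>-><S> we get {ε, p, t, w}. So FIRST(<C>) = {ε, p, t, w}.
FIRST(<D>): from <D>-><E> p we get {p, t, w}; from <D>->t t we get {t}; from <D>->t we get {t}. So FIRST(<D>) = {p, t, w}.
FIRST(<E>): from <E>-><D> p we get {p, t, w}; from <E>->w we get {w}; from <E>-><C> <E> we get {p, t, w}. So FIRST(<E>) = {p, t, w}.
FIRST(<S> <C> w): take FIRST of each symbol in turn, carrying on past any symbol whose FIRST contains ε; result {p, t, w}.

{p, t, w}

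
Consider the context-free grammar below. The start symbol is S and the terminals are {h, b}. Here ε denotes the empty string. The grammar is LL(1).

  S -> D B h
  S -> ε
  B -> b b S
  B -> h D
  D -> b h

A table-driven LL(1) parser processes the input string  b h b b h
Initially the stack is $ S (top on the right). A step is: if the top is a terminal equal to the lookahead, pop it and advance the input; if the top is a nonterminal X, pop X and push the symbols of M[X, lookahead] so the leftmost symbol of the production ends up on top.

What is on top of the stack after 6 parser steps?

b

step 1: stack=$ S  input=b h b b h $  — expand S -> D B h
step 2: stack=$ h B D  input=b h b b h $  — expand D -> b h
step 3: stack=$ h B h b  input=b h b b h $  — match b
step 4: stack=$ h B h  input=h b b h $  — match h
step 5: stack=$ h B  input=b b h $  — expand B -> b b S
step 6: stack=$ h S b b  input=b b h $  — match b
Stack after step 6: $ h S b (top = b).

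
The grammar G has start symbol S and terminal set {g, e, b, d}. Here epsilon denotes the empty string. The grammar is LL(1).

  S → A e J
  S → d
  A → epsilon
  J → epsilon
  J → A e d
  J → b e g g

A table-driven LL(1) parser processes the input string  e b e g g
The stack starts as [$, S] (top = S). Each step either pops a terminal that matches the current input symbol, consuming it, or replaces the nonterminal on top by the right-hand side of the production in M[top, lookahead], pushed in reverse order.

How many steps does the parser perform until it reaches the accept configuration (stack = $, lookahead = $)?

8

     Stack      Input        Action
  1  $ S        e b e g g $  expand S → A e J
  2  $ J e A    e b e g g $  expand A → epsilon
  3  $ J e      e b e g g $  match e
  4  $ J        b e g g $    expand J → b e g g
  5  $ g g e b  b e g g $    match b
  6  $ g g e    e g g $      match e
  7  $ g g      g g $        match g
  8  $ g        g $          match g
Accept reached after 8 steps.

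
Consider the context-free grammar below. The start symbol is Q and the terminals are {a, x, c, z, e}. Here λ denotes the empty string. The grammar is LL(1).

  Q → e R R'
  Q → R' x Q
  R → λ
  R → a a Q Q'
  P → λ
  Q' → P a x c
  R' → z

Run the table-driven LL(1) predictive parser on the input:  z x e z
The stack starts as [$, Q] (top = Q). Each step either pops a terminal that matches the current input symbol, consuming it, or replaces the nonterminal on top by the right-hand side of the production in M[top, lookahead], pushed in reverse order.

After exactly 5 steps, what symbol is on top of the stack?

e

step 1: stack=$ Q  input=z x e z $  — expand Q → R' x Q
step 2: stack=$ Q x R'  input=z x e z $  — expand R' → z
step 3: stack=$ Q x z  input=z x e z $  — match z
step 4: stack=$ Q x  input=x e z $  — match x
step 5: stack=$ Q  input=e z $  — expand Q → e R R'
Stack after step 5: $ R' R e (top = e).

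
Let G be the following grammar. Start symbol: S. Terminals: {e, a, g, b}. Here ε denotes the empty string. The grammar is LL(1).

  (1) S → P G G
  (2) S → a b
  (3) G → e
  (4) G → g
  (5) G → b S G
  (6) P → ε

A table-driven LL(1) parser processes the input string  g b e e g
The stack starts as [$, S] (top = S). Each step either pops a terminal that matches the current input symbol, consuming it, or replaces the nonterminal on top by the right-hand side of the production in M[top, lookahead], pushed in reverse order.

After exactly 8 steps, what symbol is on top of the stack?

     Stack      Input        Action
  1  $ S        g b e e g $  expand S → P G G
  2  $ G G P    g b e e g $  expand P → ε
  3  $ G G      g b e e g $  expand G → g
  4  $ G g      g b e e g $  match g
  5  $ G        b e e g $    expand G → b S G
  6  $ G S b    b e e g $    match b
  7  $ G S      e e g $      expand S → P G G
  8  $ G G G P  e e g $      expand P → ε
Stack after step 8: $ G G G (top = G).

G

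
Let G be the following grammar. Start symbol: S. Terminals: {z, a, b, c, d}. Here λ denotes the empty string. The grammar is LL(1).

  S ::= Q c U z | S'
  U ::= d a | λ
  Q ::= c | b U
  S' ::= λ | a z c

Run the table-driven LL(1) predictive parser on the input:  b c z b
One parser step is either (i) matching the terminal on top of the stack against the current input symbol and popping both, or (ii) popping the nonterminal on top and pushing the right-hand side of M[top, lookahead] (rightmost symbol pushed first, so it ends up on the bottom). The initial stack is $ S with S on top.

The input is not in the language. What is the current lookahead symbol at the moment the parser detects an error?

step 1: stack=$ S  input=b c z b $  — expand S ::= Q c U z
step 2: stack=$ z U c Q  input=b c z b $  — expand Q ::= b U
step 3: stack=$ z U c U b  input=b c z b $  — match b
step 4: stack=$ z U c U  input=c z b $  — expand U ::= λ
step 5: stack=$ z U c  input=c z b $  — match c
step 6: stack=$ z U  input=z b $  — expand U ::= λ
step 7: stack=$ z  input=z b $  — match z
step 8: stack=$  input=b $  — error: stack empty but input remains

b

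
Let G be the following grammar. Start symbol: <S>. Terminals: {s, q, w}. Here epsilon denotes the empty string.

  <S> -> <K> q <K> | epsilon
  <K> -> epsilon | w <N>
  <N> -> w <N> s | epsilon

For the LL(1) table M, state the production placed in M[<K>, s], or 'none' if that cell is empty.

FIRST(<K>) = {epsilon, w}
FIRST(<N>) = {epsilon, w}
FIRST(<S>) = {epsilon, q, w}  (via <K> q <K>)
FOLLOW(<S>) includes $ since <S> is the start symbol.
FOLLOW(<S>): <S> appears on no right-hand side. Thus FOLLOW(<S>) = {$}.
FOLLOW(<K>): in <S>-><K> q <K> (occurrence 1), <K> is followed by q <K> with FIRST {q}; in <S>-><K> q <K> (occurrence 2), the suffix after <K> is empty, so FOLLOW(<K>) ⊇ FOLLOW(<S>) = {$}. Thus FOLLOW(<K>) = {$, q}.
For <K> -> epsilon: FIRST(epsilon) = {epsilon}, so it goes in M[<K>, t] for t ∈ {}; since epsilon ∈ FIRST, also for every t ∈ FOLLOW(<K>) = {$, q}.
For <K> -> w <N>: FIRST(w <N>) = {w}, so it goes in M[<K>, t] for t ∈ {w}.
None of these place a production in M[<K>, s].

none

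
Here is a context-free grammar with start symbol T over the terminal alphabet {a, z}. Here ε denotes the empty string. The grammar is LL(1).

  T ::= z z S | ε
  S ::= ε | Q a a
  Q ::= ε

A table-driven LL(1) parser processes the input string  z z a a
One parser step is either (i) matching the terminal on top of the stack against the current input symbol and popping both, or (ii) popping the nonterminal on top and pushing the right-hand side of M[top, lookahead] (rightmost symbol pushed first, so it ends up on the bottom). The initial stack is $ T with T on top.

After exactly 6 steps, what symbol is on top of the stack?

a

step 1: stack=$ T  input=z z a a $  — expand T ::= z z S
step 2: stack=$ S z z  input=z z a a $  — match z
step 3: stack=$ S z  input=z a a $  — match z
step 4: stack=$ S  input=a a $  — expand S ::= Q a a
step 5: stack=$ a a Q  input=a a $  — expand Q ::= ε
step 6: stack=$ a a  input=a a $  — match a
Stack after step 6: $ a (top = a).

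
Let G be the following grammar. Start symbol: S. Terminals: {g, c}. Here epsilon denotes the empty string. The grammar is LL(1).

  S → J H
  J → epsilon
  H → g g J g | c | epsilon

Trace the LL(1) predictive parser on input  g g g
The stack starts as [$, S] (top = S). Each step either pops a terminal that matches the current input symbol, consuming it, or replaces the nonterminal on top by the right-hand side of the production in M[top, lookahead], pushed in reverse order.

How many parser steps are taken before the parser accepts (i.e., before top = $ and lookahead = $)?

     Stack      Input    Action
  1  $ S        g g g $  expand S → J H
  2  $ H J      g g g $  expand J → epsilon
  3  $ H        g g g $  expand H → g g J g
  4  $ g J g g  g g g $  match g
  5  $ g J g    g g $    match g
  6  $ g J      g $      expand J → epsilon
  7  $ g        g $      match g
Accept reached after 7 steps.

7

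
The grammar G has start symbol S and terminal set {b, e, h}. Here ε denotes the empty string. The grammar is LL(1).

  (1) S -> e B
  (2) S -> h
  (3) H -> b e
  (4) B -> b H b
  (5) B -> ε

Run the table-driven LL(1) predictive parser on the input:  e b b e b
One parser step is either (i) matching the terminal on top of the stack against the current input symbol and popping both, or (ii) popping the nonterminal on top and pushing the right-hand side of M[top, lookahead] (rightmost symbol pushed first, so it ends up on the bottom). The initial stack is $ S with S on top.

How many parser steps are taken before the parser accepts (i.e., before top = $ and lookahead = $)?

8

     Stack    Input        Action
  1  $ S      e b b e b $  expand S -> e B
  2  $ B e    e b b e b $  match e
  3  $ B      b b e b $    expand B -> b H b
  4  $ b H b  b b e b $    match b
  5  $ b H    b e b $      expand H -> b e
  6  $ b e b  b e b $      match b
  7  $ b e    e b $        match e
  8  $ b      b $          match b
Accept reached after 8 steps.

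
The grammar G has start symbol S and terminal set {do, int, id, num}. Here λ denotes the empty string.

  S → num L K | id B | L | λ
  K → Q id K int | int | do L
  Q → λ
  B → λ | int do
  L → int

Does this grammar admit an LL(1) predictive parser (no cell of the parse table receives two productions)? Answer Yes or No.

FIRST(S) = {λ, id, int, num}
FIRST(K) = {do, id, int}
FIRST(Q) = {λ}
FIRST(B) = {λ, int}
FIRST(L) = {int}
FOLLOW(S) = {$}
FOLLOW(K) = {$, int}
FOLLOW(Q) = {id}
FOLLOW(B) = {$}
FOLLOW(L) = {$, do, id, int}
Each cell of M receives at most one production.

Yes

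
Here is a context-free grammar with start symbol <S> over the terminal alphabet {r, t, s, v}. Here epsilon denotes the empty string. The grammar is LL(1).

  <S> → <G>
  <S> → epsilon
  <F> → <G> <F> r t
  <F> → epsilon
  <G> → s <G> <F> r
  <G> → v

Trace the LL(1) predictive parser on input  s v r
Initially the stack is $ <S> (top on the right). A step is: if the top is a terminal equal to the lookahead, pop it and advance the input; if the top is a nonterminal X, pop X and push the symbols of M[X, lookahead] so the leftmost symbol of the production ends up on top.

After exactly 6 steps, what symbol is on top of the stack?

r

     Stack          Input    Action
  1  $ <S>          s v r $  expand <S> → <G>
  2  $ <G>          s v r $  expand <G> → s <G> <F> r
  3  $ r <F> <G> s  s v r $  match s
  4  $ r <F> <G>    v r $    expand <G> → v
  5  $ r <F> v      v r $    match v
  6  $ r <F>        r $      expand <F> → epsilon
Stack after step 6: $ r (top = r).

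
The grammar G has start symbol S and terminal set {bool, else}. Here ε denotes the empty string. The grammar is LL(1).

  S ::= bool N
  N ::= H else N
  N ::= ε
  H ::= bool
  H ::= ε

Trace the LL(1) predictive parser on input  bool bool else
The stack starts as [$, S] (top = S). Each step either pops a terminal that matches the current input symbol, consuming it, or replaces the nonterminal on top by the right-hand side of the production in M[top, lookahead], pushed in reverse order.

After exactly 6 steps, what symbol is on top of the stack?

N

step 1: stack=$ S  input=bool bool else $  — expand S ::= bool N
step 2: stack=$ N bool  input=bool bool else $  — match bool
step 3: stack=$ N  input=bool else $  — expand N ::= H else N
step 4: stack=$ N else H  input=bool else $  — expand H ::= bool
step 5: stack=$ N else bool  input=bool else $  — match bool
step 6: stack=$ N else  input=else $  — match else
Stack after step 6: $ N (top = N).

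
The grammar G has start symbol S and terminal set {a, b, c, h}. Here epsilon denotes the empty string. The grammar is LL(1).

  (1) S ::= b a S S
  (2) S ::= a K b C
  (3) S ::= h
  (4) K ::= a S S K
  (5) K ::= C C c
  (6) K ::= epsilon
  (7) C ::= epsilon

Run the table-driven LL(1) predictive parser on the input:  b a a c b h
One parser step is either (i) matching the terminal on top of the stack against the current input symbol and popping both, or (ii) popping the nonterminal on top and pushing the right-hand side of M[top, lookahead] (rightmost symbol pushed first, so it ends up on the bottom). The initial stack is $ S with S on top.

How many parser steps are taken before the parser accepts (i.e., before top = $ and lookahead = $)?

13

step 1: stack=$ S  input=b a a c b h $  — expand S ::= b a S S
step 2: stack=$ S S a b  input=b a a c b h $  — match b
step 3: stack=$ S S a  input=a a c b h $  — match a
step 4: stack=$ S S  input=a c b h $  — expand S ::= a K b C
step 5: stack=$ S C b K a  input=a c b h $  — match a
step 6: stack=$ S C b K  input=c b h $  — expand K ::= C C c
step 7: stack=$ S C b c C C  input=c b h $  — expand C ::= epsilon
step 8: stack=$ S C b c C  input=c b h $  — expand C ::= epsilon
step 9: stack=$ S C b c  input=c b h $  — match c
step 10: stack=$ S C b  input=b h $  — match b
step 11: stack=$ S C  input=h $  — expand C ::= epsilon
step 12: stack=$ S  input=h $  — expand S ::= h
step 13: stack=$ h  input=h $  — match h
Accept reached after 13 steps.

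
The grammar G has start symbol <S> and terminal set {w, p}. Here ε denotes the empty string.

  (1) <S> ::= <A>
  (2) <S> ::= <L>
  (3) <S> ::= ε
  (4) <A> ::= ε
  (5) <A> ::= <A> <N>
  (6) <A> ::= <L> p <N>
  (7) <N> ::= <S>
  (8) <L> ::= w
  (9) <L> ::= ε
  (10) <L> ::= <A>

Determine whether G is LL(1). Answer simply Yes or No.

FIRST(<S>) = {ε, p, w}
FIRST(<A>) = {ε, p, w}
FIRST(<N>) = {ε, p, w}
FIRST(<L>) = {ε, p, w}
FOLLOW(<S>) = {$, p, w}
FOLLOW(<A>) = {$, p, w}
FOLLOW(<N>) = {$, p, w}
FOLLOW(<L>) = {$, p, w}
Cell M[<A>, $] receives both <A> ::= ε and <A> ::= <A> <N> — the grammar is not LL(1).

No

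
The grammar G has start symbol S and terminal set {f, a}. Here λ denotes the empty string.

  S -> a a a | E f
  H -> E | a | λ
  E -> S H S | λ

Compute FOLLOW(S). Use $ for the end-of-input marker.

{$, a, f}

FIRST(S): from S->a a a we get {a}; from S->E f we get {a, f}. So FIRST(S) = {a, f}.
FIRST(E): from E->S H S we get {a, f}; from E->λ we get {λ}. So FIRST(E) = {λ, a, f}.
FIRST(H): from H->E we get {λ, a, f}; from H->a we get {a}; from H->λ we get {λ}. So FIRST(H) = {λ, a, f}.
FOLLOW(S) includes $ since S is the start symbol.
FOLLOW(H): in E->S H S, H is followed by S with FIRST {a, f}. Thus FOLLOW(H) = {a, f}.
FOLLOW(E): in S->E f, E is followed by f with FIRST {f}; in H->E, the suffix after E is empty, so FOLLOW(E) ⊇ FOLLOW(H) = {a, f}. Thus FOLLOW(E) = {a, f}.
FOLLOW(S): in E->S H S (occurrence 1), S is followed by H S with FIRST {a, f}; in E->S H S (occurrence 2), the suffix after S is empty, so FOLLOW(S) ⊇ FOLLOW(E) = {a, f}. Thus FOLLOW(S) = {$, a, f}.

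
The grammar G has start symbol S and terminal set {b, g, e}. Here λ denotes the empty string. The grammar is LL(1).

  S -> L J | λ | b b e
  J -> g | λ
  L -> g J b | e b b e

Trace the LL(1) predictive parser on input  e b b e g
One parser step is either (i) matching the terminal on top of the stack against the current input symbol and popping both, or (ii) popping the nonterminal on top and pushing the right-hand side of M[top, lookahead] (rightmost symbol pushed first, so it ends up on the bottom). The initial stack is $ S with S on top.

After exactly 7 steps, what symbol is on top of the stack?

step 1: stack=$ S  input=e b b e g $  — expand S -> L J
step 2: stack=$ J L  input=e b b e g $  — expand L -> e b b e
step 3: stack=$ J e b b e  input=e b b e g $  — match e
step 4: stack=$ J e b b  input=b b e g $  — match b
step 5: stack=$ J e b  input=b e g $  — match b
step 6: stack=$ J e  input=e g $  — match e
step 7: stack=$ J  input=g $  — expand J -> g
Stack after step 7: $ g (top = g).

g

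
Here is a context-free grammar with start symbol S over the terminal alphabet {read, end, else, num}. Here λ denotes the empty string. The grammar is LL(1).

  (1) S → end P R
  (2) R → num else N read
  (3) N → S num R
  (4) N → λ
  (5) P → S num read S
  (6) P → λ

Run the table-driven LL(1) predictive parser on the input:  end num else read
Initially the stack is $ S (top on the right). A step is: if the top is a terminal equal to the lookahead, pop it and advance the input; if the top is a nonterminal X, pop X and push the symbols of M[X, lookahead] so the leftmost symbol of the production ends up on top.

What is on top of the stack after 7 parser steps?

read

     Stack              Input                Action
  1  $ S                end num else read $  expand S → end P R
  2  $ R P end          end num else read $  match end
  3  $ R P              num else read $      expand P → λ
  4  $ R                num else read $      expand R → num else N read
  5  $ read N else num  num else read $      match num
  6  $ read N else      else read $          match else
  7  $ read N           read $               expand N → λ
Stack after step 7: $ read (top = read).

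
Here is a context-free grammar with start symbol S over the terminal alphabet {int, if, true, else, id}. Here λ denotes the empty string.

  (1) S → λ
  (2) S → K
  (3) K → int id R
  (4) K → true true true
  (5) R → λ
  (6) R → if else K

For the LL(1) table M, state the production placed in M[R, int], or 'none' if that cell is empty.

FIRST(K) = {int, true}
FIRST(R) = {λ, if}
FIRST(S) = {λ, int, true}  (via K)
FOLLOW(S) includes $ since S is the start symbol.
FOLLOW(K): in S→K, the suffix after K is empty, so FOLLOW(K) ⊇ FOLLOW(S) = {$}; in R→if else K, the suffix after K is empty, so FOLLOW(K) ⊇ FOLLOW(R) = {$}. Thus FOLLOW(K) = {$}.
FOLLOW(R): in K→int id R, the suffix after R is empty, so FOLLOW(R) ⊇ FOLLOW(K) = {$}. Thus FOLLOW(R) = {$}.
For R → λ: FIRST(λ) = {λ}, so it goes in M[R, t] for t ∈ {}; since λ ∈ FIRST, also for every t ∈ FOLLOW(R) = {$}.
For R → if else K: FIRST(if else K) = {if}, so it goes in M[R, t] for t ∈ {if}.
None of these place a production in M[R, int].

none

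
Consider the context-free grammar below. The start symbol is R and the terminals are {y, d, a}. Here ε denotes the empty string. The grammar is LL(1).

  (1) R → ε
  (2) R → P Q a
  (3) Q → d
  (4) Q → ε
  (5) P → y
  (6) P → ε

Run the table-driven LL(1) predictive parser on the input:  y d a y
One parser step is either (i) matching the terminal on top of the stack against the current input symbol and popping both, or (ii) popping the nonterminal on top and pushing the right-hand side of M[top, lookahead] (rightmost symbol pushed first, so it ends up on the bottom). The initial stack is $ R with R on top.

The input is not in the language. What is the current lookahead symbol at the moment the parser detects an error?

y

step 1: stack=$ R  input=y d a y $  — expand R → P Q a
step 2: stack=$ a Q P  input=y d a y $  — expand P → y
step 3: stack=$ a Q y  input=y d a y $  — match y
step 4: stack=$ a Q  input=d a y $  — expand Q → d
step 5: stack=$ a d  input=d a y $  — match d
step 6: stack=$ a  input=a y $  — match a
step 7: stack=$  input=y $  — error: stack empty but input remains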